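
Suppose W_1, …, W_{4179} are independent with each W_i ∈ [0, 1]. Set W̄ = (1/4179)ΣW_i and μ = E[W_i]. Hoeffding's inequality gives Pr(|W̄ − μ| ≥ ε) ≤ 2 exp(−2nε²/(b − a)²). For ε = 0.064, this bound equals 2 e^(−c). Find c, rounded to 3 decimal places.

34.234

c = 2nε²/(b − a)² = 2·4179·0.064² / 1² = 34.2344.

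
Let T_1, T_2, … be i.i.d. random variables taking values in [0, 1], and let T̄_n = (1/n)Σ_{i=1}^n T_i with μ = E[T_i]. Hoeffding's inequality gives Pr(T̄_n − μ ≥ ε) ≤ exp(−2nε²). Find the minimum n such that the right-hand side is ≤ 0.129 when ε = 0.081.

157

Require exp(−2nε²) ≤ 0.129, i.e. 2nε² ≥ ln(1/0.129) = 2.047943.
So n ≥ 2.047943 / (2·0.081²) = 156.069.
The smallest integer n is 157.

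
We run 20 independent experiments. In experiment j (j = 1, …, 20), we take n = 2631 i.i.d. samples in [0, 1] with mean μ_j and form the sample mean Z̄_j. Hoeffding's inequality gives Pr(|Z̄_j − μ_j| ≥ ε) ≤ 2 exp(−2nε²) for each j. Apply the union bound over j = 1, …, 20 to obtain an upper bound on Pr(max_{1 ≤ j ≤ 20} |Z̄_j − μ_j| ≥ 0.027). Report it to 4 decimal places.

0.8632

Per-experiment Hoeffding bound: 2·exp(−2·2631·0.027²) = 2·exp(−3.83600) = 0.04316.
Union bound over 20 events: 20·0.04316 = 0.86319.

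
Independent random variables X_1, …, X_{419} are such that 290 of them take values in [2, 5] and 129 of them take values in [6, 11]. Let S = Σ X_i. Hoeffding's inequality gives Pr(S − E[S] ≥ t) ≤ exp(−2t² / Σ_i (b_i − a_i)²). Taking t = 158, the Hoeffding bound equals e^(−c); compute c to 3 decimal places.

8.557

Σ(b_i − a_i)² = 290·3² + 129·5² = 5835.
c = 2t² / 5835 = 2·158² / 5835 = 8.5566.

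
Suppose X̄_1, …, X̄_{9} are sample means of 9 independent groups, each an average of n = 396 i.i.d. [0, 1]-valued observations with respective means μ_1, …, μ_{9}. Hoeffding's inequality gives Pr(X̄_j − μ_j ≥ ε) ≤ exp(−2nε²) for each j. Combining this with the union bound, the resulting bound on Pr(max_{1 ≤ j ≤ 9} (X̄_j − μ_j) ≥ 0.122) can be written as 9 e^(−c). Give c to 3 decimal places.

Union bound over the 9 events: Pr(max_{1 ≤ j ≤ 9} (X̄_j − μ_j) ≥ 0.122) ≤ 9·exp(−2nε²) = 9 exp(−2·396·0.122²).
So c = 2·396·0.122² = 11.7881.

11.788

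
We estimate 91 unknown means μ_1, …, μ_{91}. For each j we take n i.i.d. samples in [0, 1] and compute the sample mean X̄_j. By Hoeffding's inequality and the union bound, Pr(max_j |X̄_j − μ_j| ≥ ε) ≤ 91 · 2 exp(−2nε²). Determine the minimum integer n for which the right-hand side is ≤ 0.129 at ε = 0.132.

Need 2·91·exp(−2nε²) ≤ 0.129, i.e. exp(−2nε²) ≤ 0.129/182.
So 2nε² ≥ ln(182/0.129) = 7.251950.
Hence n ≥ 7.251950/(2·0.132²) = 208.102.
The smallest integer n is 209.

209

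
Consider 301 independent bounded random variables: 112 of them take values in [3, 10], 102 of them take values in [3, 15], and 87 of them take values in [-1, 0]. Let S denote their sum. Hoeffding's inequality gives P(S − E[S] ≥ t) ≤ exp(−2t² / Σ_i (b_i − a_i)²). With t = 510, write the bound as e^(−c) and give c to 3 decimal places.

Σ(b_i − a_i)² = 112·7² + 102·12² + 87·1² = 20263.
c = 2t² / 20263 = 2·510² / 20263 = 25.6724.

25.672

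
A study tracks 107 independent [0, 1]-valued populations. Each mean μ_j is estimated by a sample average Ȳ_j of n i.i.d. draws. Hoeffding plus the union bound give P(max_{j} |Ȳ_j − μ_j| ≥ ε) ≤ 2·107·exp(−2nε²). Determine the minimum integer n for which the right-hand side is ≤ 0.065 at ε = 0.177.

130

Need 2·107·exp(−2nε²) ≤ 0.065, i.e. exp(−2nε²) ≤ 0.065/214.
So 2nε² ≥ ln(214/0.065) = 8.099344.
Hence n ≥ 8.099344/(2·0.177²) = 129.263.
The smallest integer n is 130.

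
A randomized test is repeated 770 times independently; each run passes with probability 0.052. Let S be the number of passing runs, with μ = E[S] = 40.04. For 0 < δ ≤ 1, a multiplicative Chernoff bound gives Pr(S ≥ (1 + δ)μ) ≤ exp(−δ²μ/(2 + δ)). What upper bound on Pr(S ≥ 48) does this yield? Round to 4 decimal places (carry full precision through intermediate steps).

0.4869

Write 48 = (1 + δ)μ, so δ = 48/40.04 − 1 = 0.1988012…
Then the exponent is δ²μ/(2 + δ) = (48 − μ)² / (μ·(2 + δ)) = 0.719691.
Bound = exp(−0.719691) = 0.48690.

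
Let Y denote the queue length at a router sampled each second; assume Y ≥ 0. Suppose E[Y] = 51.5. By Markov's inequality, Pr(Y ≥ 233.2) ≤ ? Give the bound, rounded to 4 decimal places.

Markov's inequality: for a non-negative random variable, Pr(Y ≥ a) ≤ E[Y]/a.
Here E[Y] = 51.5 and a = 233.2, so the bound is 51.5/233.2 = 0.2208.

0.2208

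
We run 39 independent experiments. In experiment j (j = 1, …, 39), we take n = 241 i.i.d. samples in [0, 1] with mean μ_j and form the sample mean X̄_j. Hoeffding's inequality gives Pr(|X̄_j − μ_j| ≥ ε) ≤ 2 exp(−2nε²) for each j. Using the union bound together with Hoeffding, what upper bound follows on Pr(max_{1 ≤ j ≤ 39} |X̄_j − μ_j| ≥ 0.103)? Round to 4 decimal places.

0.4692

Per-experiment Hoeffding bound: 2·exp(−2·241·0.103²) = 2·exp(−5.11354) = 0.01203.
Union bound over 39 events: 39·0.01203 = 0.46915.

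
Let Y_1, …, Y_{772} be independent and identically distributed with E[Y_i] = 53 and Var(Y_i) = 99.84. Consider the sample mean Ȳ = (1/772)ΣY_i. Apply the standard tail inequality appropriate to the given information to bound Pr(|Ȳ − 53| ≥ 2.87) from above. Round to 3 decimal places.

With mean and variance of each term known, Chebyshev's inequality bounds the deviation of the sum (or sample mean).
Var(Ȳ) = Var(Y_i)/n = 99.84/772 = 0.12933.
Chebyshev: Pr(|Ȳ − 53| ≥ 2.87) ≤ Var(Ȳ)/(2.87)² = 99.84/(772·2.87²) = 0.0157.

0.016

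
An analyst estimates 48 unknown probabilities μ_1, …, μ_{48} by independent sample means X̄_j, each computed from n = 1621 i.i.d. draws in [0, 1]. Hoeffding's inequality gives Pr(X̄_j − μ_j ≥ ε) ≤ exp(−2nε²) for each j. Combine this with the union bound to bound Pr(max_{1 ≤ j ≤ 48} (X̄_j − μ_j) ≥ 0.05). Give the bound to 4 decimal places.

Per-experiment Hoeffding bound: exp(−2·1621·0.05²) = exp(−8.10500) = 0.00030203.
Union bound over 48 events: 48·0.00030203 = 0.01450.

0.0145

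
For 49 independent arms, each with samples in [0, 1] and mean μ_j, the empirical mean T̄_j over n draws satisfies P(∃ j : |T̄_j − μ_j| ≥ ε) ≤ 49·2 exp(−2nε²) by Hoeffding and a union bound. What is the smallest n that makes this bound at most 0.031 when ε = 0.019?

11162

Need 2·49·exp(−2nε²) ≤ 0.031, i.e. exp(−2nε²) ≤ 0.031/98.
So 2nε² ≥ ln(98/0.031) = 8.058736.
Hence n ≥ 8.058736/(2·0.019²) = 11161.684.
The smallest integer n is 11162.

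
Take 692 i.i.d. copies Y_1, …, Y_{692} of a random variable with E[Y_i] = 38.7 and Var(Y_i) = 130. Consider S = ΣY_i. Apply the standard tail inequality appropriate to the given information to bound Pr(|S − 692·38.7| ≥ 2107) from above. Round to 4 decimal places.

With mean and variance of each term known, Chebyshev's inequality bounds the deviation of the sum (or sample mean).
Var(S) = n·Var(Y_i) = 692·130 = 89960.
Chebyshev: Pr(|S − 692·38.7| ≥ 2107) ≤ Var(S)/2107² = 89960/4439449 = 0.0203.

0.0203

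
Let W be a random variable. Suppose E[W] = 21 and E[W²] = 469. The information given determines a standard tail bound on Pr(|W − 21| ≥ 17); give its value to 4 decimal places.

The first two moments determine the variance, so Chebyshev's inequality is the sharpest standard bound available.
Var(W) = E[W²] − (E[W])² = 469 − 441 = 28.
Chebyshev's inequality: Pr(|W − μ| ≥ t) ≤ Var(W)/t² = 28/289 = 0.0969.

0.0969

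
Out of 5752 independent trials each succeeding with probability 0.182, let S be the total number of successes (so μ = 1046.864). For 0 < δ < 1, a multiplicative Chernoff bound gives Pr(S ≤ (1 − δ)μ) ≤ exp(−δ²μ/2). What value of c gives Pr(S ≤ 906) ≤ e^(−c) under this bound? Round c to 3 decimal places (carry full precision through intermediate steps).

9.477

Write 906 = (1 − δ)μ, so δ = 1 − 906/1046.864 = 0.1345581…
Then the exponent is δ²μ/2 = (μ − 906)²/(2μ) = 9.477194.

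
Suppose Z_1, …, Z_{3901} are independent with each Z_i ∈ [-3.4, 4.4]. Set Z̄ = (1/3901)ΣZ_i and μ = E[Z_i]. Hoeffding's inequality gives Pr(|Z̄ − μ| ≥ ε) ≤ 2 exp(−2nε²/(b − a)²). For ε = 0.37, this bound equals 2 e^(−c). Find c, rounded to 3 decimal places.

c = 2nε²/(b − a)² = 2·3901·0.37² / 7.8² = 17.5558.

17.556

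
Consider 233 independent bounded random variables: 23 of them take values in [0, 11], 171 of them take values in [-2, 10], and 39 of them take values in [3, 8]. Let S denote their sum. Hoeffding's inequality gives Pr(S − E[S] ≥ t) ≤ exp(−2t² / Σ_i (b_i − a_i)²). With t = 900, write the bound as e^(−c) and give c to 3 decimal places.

Σ(b_i − a_i)² = 23·11² + 171·12² + 39·5² = 28382.
c = 2t² / 28382 = 2·900² / 28382 = 57.0784.

57.078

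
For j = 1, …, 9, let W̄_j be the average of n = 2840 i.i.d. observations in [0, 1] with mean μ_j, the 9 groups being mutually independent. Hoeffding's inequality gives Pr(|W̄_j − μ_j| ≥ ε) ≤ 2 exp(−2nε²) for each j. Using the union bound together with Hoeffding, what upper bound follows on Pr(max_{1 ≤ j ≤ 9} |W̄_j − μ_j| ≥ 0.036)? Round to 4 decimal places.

0.0114

Per-experiment Hoeffding bound: 2·exp(−2·2840·0.036²) = 2·exp(−7.36128) = 0.0012708.
Union bound over 9 events: 9·0.0012708 = 0.01144.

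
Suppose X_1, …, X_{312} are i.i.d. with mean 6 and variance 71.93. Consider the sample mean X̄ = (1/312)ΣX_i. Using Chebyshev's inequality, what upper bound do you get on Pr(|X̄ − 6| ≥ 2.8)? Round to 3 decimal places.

Var(X̄) = Var(X_i)/n = 71.93/312 = 0.23054.
Chebyshev: Pr(|X̄ − 6| ≥ 2.8) ≤ Var(X̄)/(2.8)² = 71.93/(312·2.8²) = 0.0294.

0.029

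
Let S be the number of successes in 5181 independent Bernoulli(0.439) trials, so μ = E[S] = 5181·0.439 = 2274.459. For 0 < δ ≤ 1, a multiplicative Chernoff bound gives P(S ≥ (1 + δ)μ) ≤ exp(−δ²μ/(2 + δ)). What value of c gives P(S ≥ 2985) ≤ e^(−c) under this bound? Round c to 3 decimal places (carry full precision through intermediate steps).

95.992

Write 2985 = (1 + δ)μ, so δ = 2985/2274.459 − 1 = 0.3124…
Then the exponent is δ²μ/(2 + δ) = (2985 − μ)² / (μ·(2 + δ)) = 95.992480.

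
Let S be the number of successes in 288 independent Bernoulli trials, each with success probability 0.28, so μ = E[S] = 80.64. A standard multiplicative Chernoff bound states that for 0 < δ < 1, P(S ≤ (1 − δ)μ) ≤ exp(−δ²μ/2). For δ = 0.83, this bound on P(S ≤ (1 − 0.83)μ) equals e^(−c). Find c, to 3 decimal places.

c = δ²μ/2 = 0.83²·80.64/2 = 27.7764.

27.776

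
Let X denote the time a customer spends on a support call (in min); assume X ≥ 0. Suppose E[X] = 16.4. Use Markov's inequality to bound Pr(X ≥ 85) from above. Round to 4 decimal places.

0.1929

Markov's inequality: for a non-negative random variable, Pr(X ≥ a) ≤ E[X]/a.
Here E[X] = 16.4 and a = 85, so the bound is 16.4/85 = 0.1929.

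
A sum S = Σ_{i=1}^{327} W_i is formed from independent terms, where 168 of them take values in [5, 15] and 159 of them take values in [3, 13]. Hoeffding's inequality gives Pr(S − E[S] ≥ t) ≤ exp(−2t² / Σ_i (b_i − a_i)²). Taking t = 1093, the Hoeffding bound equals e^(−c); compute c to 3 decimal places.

73.067

Σ(b_i − a_i)² = 168·10² + 159·10² = 32700.
c = 2t² / 32700 = 2·1093² / 32700 = 73.0672.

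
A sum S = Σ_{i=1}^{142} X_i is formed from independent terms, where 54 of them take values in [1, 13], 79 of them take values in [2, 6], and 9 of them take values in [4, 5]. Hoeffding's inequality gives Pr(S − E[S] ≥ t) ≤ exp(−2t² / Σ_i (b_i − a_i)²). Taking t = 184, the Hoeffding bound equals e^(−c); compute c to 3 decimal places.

7.483

Σ(b_i − a_i)² = 54·12² + 79·4² + 9·1² = 9049.
c = 2t² / 9049 = 2·184² / 9049 = 7.4828.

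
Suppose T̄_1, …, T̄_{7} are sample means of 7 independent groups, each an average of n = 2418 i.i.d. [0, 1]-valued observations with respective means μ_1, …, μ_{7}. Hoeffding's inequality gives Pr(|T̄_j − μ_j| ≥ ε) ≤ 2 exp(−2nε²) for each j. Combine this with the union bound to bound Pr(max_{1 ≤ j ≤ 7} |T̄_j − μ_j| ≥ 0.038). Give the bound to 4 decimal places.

Per-experiment Hoeffding bound: 2·exp(−2·2418·0.038²) = 2·exp(−6.98318) = 0.0018547.
Union bound over 7 events: 7·0.0018547 = 0.01298.

0.0130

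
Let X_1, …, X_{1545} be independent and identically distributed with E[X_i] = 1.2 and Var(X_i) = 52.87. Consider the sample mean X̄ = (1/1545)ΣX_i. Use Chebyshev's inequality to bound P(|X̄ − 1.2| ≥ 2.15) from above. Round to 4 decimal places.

0.0074

Var(X̄) = Var(X_i)/n = 52.87/1545 = 0.03422.
Chebyshev: P(|X̄ − 1.2| ≥ 2.15) ≤ Var(X̄)/(2.15)² = 52.87/(1545·2.15²) = 0.0074.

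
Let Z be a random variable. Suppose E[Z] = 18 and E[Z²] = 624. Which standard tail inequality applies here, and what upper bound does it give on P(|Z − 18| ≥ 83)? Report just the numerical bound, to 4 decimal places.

0.0435

The first two moments determine the variance, so Chebyshev's inequality is the sharpest standard bound available.
Var(Z) = E[Z²] − (E[Z])² = 624 − 324 = 300.
Chebyshev's inequality: P(|Z − μ| ≥ t) ≤ Var(Z)/t² = 300/6889 = 0.0435.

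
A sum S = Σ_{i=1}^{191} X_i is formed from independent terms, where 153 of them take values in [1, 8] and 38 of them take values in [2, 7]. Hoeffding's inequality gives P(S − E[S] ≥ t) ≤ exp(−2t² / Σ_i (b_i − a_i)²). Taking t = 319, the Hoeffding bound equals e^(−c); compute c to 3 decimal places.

24.094

Σ(b_i − a_i)² = 153·7² + 38·5² = 8447.
c = 2t² / 8447 = 2·319² / 8447 = 24.0940.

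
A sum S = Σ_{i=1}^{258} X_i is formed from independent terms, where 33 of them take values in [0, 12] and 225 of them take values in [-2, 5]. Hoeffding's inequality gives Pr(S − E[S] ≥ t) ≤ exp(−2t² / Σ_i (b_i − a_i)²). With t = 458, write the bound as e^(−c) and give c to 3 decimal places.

26.591

Σ(b_i − a_i)² = 33·12² + 225·7² = 15777.
c = 2t² / 15777 = 2·458² / 15777 = 26.5911.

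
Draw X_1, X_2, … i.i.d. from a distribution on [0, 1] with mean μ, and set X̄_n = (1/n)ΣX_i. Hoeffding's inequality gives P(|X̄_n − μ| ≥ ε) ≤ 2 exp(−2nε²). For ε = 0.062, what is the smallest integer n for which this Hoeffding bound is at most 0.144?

343

Require 2·exp(−2nε²) ≤ 0.144, i.e. 2nε² ≥ ln(2/0.144) = 2.631089.
So n ≥ 2.631089 / (2·0.062²) = 342.233.
The smallest integer n is 343.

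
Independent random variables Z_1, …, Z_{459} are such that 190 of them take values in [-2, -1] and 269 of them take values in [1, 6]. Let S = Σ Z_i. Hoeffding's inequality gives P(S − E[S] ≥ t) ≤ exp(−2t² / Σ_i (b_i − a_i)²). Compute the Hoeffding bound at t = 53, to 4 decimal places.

Σ(b_i − a_i)² = 190·1² + 269·5² = 6915.
Exponent = 2·53² / 6915 = 0.81244.
Bound = exp(−0.81244) = 0.44378.

0.4438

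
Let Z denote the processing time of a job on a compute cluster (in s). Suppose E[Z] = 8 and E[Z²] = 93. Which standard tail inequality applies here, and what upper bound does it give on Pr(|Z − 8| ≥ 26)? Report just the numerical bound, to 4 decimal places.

0.0429

The first two moments determine the variance, so Chebyshev's inequality is the sharpest standard bound available.
Var(Z) = E[Z²] − (E[Z])² = 93 − 64 = 29.
Chebyshev's inequality: Pr(|Z − μ| ≥ t) ≤ Var(Z)/t² = 29/676 = 0.0429.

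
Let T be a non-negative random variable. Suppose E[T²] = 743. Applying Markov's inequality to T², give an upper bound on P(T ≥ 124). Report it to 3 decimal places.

Since T ≥ 0, the event {T ≥ 124} is the same as {T² ≥ 15376}.
Markov's inequality applied to T² gives P(T² ≥ 15376) ≤ E[T²]/15376 = 743/15376 = 0.0483.

0.048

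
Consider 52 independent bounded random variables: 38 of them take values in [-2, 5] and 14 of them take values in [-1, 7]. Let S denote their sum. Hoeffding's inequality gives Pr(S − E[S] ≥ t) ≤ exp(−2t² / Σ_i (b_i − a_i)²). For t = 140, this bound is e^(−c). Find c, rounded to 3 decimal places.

14.213

Σ(b_i − a_i)² = 38·7² + 14·8² = 2758.
c = 2t² / 2758 = 2·140² / 2758 = 14.2132.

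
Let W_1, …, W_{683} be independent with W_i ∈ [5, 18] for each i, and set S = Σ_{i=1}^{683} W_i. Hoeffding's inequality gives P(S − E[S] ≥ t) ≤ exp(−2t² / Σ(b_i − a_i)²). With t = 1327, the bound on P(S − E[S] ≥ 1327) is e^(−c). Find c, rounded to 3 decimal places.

30.512

Σ(b_i − a_i)² = 683·(13)² = 115427.
c = 2t²/115427 = 2·1327²/115427 = 30.5116.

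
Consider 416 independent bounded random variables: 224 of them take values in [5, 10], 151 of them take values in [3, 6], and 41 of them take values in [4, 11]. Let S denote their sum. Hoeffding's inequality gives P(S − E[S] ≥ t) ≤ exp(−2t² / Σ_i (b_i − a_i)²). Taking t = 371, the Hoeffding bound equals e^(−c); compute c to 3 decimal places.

30.696

Σ(b_i − a_i)² = 224·5² + 151·3² + 41·7² = 8968.
c = 2t² / 8968 = 2·371² / 8968 = 30.6960.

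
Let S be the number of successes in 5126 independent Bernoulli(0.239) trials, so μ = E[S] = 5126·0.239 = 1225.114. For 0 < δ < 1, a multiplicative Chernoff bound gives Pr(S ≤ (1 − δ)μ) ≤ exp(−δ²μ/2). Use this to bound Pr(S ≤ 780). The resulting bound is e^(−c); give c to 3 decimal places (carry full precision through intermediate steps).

80.860

Write 780 = (1 − δ)μ, so δ = 1 − 780/1225.114 = 0.3633246…
Then the exponent is δ²μ/2 = (μ − 780)²/(2μ) = 80.860423.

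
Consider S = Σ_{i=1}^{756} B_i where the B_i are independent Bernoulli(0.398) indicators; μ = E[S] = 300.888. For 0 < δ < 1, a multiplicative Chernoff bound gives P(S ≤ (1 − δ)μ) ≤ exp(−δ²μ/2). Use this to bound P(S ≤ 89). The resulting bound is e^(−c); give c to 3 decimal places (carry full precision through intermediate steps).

Write 89 = (1 − δ)μ, so δ = 1 − 89/300.888 = 0.7042089…
Then the exponent is δ²μ/2 = (μ − 89)²/(2μ) = 74.606705.

74.607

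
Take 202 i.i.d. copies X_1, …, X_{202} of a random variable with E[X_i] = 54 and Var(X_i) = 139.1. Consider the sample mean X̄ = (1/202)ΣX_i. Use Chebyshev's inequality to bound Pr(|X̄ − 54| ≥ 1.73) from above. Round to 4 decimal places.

Var(X̄) = Var(X_i)/n = 139.1/202 = 0.68861.
Chebyshev: Pr(|X̄ − 54| ≥ 1.73) ≤ Var(X̄)/(1.73)² = 139.1/(202·1.73²) = 0.2301.

0.2301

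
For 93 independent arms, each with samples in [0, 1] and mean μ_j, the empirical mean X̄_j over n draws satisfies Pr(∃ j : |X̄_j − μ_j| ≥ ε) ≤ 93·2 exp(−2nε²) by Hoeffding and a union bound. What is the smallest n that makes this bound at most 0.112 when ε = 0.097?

Need 2·93·exp(−2nε²) ≤ 0.112, i.e. exp(−2nε²) ≤ 0.112/186.
So 2nε² ≥ ln(186/0.112) = 7.415003.
Hence n ≥ 7.415003/(2·0.097²) = 394.038.
The smallest integer n is 395.

395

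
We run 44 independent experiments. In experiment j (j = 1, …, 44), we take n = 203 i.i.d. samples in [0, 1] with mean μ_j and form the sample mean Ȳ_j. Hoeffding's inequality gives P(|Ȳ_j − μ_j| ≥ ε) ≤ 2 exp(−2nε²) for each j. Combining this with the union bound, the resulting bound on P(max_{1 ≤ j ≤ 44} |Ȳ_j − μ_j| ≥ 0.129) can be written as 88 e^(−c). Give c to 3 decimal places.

Union bound over the 44 events: P(max_{1 ≤ j ≤ 44} |Ȳ_j − μ_j| ≥ 0.129) ≤ 44·2·exp(−2nε²) = 88 exp(−2·203·0.129²).
So c = 2·203·0.129² = 6.7562.

6.756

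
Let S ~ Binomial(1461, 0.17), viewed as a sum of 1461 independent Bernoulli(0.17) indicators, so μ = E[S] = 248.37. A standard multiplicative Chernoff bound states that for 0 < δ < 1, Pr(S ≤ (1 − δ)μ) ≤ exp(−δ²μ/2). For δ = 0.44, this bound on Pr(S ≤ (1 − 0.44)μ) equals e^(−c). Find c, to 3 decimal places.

c = δ²μ/2 = 0.44²·248.37/2 = 24.0422.

24.042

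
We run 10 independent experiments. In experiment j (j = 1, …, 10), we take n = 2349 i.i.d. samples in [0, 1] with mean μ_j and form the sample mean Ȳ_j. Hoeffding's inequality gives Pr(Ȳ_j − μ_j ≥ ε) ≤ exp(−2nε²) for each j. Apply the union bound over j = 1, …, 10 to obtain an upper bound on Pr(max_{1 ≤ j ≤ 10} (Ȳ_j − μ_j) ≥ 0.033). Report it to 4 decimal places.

0.0600

Per-experiment Hoeffding bound: exp(−2·2349·0.033²) = exp(−5.11612) = 0.0059992.
Union bound over 10 events: 10·0.0059992 = 0.05999.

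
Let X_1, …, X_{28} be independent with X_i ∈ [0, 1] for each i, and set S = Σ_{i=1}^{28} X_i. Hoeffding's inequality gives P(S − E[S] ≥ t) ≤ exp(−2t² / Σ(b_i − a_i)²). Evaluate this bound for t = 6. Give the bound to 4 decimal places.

Σ(b_i − a_i)² = 28·(1)² = 28.
Exponent = 2·6²/28 = 2.5714.
Bound = exp(−2.5714) = 0.07643.

0.0764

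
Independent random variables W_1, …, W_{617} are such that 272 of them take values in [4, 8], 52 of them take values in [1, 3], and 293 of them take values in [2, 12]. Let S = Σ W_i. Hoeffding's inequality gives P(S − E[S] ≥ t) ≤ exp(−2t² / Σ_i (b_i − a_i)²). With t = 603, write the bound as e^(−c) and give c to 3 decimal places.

Σ(b_i − a_i)² = 272·4² + 52·2² + 293·10² = 33860.
c = 2t² / 33860 = 2·603² / 33860 = 21.4772.

21.477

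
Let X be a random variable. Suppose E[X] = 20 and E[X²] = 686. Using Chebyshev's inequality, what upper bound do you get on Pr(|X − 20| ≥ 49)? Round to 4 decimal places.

0.1191

Var(X) = E[X²] − (E[X])² = 686 − 400 = 286.
Chebyshev's inequality: Pr(|X − μ| ≥ t) ≤ Var(X)/t² = 286/2401 = 0.1191.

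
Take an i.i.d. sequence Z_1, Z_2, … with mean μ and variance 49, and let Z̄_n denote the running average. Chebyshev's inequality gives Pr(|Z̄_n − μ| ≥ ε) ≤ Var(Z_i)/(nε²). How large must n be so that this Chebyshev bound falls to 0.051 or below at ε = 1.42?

Require 49/(n·1.42²) ≤ 0.051, i.e. n ≥ 49/(0.051·1.42²) = 476.485.
The smallest integer n is 477.

477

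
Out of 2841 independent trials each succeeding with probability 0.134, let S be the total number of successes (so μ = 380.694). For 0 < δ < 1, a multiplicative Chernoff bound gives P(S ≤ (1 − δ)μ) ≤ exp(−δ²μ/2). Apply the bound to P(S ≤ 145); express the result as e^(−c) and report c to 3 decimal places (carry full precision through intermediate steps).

Write 145 = (1 − δ)μ, so δ = 1 − 145/380.694 = 0.6191167…
Then the exponent is δ²μ/2 = (μ − 145)²/(2μ) = 72.961042.

72.961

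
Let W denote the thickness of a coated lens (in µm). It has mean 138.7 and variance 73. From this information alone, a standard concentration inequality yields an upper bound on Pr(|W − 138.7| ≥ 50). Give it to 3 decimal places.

Mean and variance are known, so Chebyshev's inequality applies.
Chebyshev: Pr(|W − μ| ≥ t) ≤ Var(W)/t².
Bound = 73 / 2500 = 0.0292.

0.029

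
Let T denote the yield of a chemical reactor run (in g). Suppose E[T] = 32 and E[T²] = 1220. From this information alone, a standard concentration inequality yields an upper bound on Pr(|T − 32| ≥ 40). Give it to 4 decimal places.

The first two moments determine the variance, so Chebyshev's inequality is the sharpest standard bound available.
Var(T) = E[T²] − (E[T])² = 1220 − 1024 = 196.
Chebyshev's inequality: Pr(|T − μ| ≥ t) ≤ Var(T)/t² = 196/1600 = 0.1225.

0.1225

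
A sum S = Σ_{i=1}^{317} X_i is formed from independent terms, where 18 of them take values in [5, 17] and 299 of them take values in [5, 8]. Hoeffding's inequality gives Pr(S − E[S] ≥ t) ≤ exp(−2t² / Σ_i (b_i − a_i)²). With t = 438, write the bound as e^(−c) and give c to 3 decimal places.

72.627

Σ(b_i − a_i)² = 18·12² + 299·3² = 5283.
c = 2t² / 5283 = 2·438² / 5283 = 72.6269.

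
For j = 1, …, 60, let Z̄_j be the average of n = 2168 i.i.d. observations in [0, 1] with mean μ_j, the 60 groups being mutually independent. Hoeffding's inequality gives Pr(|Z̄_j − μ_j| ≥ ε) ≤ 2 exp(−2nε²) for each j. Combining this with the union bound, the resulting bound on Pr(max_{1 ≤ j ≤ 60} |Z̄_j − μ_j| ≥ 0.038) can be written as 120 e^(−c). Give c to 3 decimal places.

Union bound over the 60 events: Pr(max_{1 ≤ j ≤ 60} |Z̄_j − μ_j| ≥ 0.038) ≤ 60·2·exp(−2nε²) = 120 exp(−2·2168·0.038²).
So c = 2·2168·0.038² = 6.2612.

6.261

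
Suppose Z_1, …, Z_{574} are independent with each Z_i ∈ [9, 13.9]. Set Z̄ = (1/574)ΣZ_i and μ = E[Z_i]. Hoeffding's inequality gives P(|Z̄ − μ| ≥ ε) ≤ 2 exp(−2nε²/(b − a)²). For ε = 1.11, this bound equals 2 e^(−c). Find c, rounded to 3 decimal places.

c = 2nε²/(b − a)² = 2·574·1.11² / 4.9² = 58.9109.

58.911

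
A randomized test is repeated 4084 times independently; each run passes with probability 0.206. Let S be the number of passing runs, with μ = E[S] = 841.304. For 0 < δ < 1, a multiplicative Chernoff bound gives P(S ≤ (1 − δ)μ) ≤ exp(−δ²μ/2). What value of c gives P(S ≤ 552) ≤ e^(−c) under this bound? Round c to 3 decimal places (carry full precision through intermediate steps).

49.742

Write 552 = (1 − δ)μ, so δ = 1 − 552/841.304 = 0.3438757…
Then the exponent is δ²μ/2 = (μ − 552)²/(2μ) = 49.742307.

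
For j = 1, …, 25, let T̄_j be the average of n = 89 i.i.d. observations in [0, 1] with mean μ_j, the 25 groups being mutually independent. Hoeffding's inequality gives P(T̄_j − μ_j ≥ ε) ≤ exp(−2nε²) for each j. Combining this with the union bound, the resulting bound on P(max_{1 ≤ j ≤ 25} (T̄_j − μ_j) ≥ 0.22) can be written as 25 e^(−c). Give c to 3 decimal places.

8.615

Union bound over the 25 events: P(max_{1 ≤ j ≤ 25} (T̄_j − μ_j) ≥ 0.22) ≤ 25·exp(−2nε²) = 25 exp(−2·89·0.22²).
So c = 2·89·0.22² = 8.6152.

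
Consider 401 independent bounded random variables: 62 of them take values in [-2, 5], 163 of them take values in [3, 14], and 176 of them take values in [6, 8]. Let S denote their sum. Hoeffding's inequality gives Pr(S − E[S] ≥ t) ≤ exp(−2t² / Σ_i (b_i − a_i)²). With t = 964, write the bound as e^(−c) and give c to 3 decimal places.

79.207

Σ(b_i − a_i)² = 62·7² + 163·11² + 176·2² = 23465.
c = 2t² / 23465 = 2·964² / 23465 = 79.2070.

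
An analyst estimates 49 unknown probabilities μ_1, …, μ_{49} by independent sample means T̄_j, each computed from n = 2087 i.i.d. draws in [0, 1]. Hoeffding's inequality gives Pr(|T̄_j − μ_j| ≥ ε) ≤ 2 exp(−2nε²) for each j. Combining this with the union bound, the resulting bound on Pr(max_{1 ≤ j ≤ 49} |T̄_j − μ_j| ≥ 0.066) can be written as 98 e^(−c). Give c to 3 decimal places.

18.182

Union bound over the 49 events: Pr(max_{1 ≤ j ≤ 49} |T̄_j − μ_j| ≥ 0.066) ≤ 49·2·exp(−2nε²) = 98 exp(−2·2087·0.066²).
So c = 2·2087·0.066² = 18.1819.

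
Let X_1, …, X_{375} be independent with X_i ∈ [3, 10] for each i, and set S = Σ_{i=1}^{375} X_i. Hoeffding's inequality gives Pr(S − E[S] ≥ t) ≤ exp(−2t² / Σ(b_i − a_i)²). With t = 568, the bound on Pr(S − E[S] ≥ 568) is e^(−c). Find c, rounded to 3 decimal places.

Σ(b_i − a_i)² = 375·(7)² = 18375.
c = 2t²/18375 = 2·568²/18375 = 35.1155.

35.116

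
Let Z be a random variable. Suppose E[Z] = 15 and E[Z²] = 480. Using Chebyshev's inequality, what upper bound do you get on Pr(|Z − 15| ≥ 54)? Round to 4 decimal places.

0.0874

Var(Z) = E[Z²] − (E[Z])² = 480 − 225 = 255.
Chebyshev's inequality: Pr(|Z − μ| ≥ t) ≤ Var(Z)/t² = 255/2916 = 0.0874.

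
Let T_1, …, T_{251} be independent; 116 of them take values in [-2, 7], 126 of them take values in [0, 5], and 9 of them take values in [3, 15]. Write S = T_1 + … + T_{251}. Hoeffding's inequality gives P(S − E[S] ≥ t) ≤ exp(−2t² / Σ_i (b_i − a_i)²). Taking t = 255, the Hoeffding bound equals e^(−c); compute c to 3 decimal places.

9.395

Σ(b_i − a_i)² = 116·9² + 126·5² + 9·12² = 13842.
c = 2t² / 13842 = 2·255² / 13842 = 9.3953.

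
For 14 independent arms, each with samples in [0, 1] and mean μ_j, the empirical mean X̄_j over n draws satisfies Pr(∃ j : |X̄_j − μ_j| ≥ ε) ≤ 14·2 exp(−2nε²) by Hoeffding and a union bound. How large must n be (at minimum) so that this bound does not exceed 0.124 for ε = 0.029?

3223

Need 2·14·exp(−2nε²) ≤ 0.124, i.e. exp(−2nε²) ≤ 0.124/28.
So 2nε² ≥ ln(28/0.124) = 5.419678.
Hence n ≥ 5.419678/(2·0.029²) = 3222.163.
The smallest integer n is 3223.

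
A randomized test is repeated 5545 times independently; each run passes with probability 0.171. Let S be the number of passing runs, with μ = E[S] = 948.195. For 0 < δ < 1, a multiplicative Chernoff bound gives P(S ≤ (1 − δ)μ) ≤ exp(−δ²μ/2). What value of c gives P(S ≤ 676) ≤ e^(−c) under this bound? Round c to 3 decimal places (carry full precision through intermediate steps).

Write 676 = (1 − δ)μ, so δ = 1 − 676/948.195 = 0.2870665…
Then the exponent is δ²μ/2 = (μ − 676)²/(2μ) = 39.069030.

39.069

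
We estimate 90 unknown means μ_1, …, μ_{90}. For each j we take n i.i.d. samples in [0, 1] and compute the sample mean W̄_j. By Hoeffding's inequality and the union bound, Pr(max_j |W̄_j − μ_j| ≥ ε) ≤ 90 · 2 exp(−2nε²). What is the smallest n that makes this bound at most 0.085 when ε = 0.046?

Need 2·90·exp(−2nε²) ≤ 0.085, i.e. exp(−2nε²) ≤ 0.085/180.
So 2nε² ≥ ln(180/0.085) = 7.658061.
Hence n ≥ 7.658061/(2·0.046²) = 1809.561.
The smallest integer n is 1810.

1810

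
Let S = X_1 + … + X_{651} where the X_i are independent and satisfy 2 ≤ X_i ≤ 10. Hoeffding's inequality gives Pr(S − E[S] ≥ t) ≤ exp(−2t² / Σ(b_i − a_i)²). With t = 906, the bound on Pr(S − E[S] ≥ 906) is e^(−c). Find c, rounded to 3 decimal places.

39.403

Σ(b_i − a_i)² = 651·(8)² = 41664.
c = 2t²/41664 = 2·906²/41664 = 39.4026.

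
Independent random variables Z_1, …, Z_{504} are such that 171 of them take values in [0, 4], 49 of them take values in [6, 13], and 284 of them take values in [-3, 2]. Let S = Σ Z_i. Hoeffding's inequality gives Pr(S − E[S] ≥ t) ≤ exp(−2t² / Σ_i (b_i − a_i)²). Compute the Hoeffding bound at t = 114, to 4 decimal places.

Σ(b_i − a_i)² = 171·4² + 49·7² + 284·5² = 12237.
Exponent = 2·114² / 12237 = 2.12405.
Bound = exp(−2.12405) = 0.11955.

0.1195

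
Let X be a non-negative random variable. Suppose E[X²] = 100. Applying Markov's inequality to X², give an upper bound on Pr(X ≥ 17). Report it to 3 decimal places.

Since X ≥ 0, the event {X ≥ 17} is the same as {X² ≥ 289}.
Markov's inequality applied to X² gives Pr(X² ≥ 289) ≤ E[X²]/289 = 100/289 = 0.3460.

0.346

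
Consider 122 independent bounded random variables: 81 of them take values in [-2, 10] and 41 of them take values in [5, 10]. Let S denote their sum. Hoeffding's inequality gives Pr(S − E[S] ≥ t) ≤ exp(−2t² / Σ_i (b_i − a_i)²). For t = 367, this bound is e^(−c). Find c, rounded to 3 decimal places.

21.229

Σ(b_i − a_i)² = 81·12² + 41·5² = 12689.
c = 2t² / 12689 = 2·367² / 12689 = 21.2293.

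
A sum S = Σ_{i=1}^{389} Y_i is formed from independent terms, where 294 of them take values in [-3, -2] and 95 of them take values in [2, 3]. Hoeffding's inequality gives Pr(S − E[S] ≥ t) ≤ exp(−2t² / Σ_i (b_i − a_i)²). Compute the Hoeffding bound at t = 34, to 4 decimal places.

Σ(b_i − a_i)² = 294·1² + 95·1² = 389.
Exponent = 2·34² / 389 = 5.94344.
Bound = exp(−5.94344) = 0.00262.

0.0026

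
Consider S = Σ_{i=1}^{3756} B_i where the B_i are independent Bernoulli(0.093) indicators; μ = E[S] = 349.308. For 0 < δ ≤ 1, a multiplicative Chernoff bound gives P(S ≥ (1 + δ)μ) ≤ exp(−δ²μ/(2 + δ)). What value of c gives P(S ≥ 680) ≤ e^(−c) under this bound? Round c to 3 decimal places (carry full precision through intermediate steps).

106.243

Write 680 = (1 + δ)μ, so δ = 680/349.308 − 1 = 0.9467061…
Then the exponent is δ²μ/(2 + δ) = (680 − μ)² / (μ·(2 + δ)) = 106.243417.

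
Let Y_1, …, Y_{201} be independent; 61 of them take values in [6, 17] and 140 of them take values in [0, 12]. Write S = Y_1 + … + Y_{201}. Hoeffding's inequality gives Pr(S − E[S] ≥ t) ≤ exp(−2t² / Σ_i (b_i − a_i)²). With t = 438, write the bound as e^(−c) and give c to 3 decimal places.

13.932

Σ(b_i − a_i)² = 61·11² + 140·12² = 27541.
c = 2t² / 27541 = 2·438² / 27541 = 13.9315.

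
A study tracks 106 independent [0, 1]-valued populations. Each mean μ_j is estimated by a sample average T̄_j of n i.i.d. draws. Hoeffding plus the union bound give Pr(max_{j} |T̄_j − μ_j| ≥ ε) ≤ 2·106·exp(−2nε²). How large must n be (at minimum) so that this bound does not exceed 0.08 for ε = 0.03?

Need 2·106·exp(−2nε²) ≤ 0.08, i.e. exp(−2nε²) ≤ 0.08/212.
So 2nε² ≥ ln(212/0.08) = 7.882315.
Hence n ≥ 7.882315/(2·0.03²) = 4379.064.
The smallest integer n is 4380.

4380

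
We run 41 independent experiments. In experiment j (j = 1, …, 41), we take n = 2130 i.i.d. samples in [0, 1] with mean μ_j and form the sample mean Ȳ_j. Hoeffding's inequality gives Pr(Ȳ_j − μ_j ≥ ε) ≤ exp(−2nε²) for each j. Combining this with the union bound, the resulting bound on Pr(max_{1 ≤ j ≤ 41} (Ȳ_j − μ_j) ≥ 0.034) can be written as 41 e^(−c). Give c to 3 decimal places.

Union bound over the 41 events: Pr(max_{1 ≤ j ≤ 41} (Ȳ_j − μ_j) ≥ 0.034) ≤ 41·exp(−2nε²) = 41 exp(−2·2130·0.034²).
So c = 2·2130·0.034² = 4.9246.

4.925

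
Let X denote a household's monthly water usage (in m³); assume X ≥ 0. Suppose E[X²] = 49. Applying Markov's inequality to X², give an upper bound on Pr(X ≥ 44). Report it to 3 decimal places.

0.025

Since X ≥ 0, the event {X ≥ 44} is the same as {X² ≥ 1936}.
Markov's inequality applied to X² gives Pr(X² ≥ 1936) ≤ E[X²]/1936 = 49/1936 = 0.0253.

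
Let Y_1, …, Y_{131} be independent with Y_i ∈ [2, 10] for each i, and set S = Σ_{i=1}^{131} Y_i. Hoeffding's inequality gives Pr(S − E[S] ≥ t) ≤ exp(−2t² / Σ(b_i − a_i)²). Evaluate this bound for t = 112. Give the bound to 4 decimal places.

Σ(b_i − a_i)² = 131·(8)² = 8384.
Exponent = 2·112²/8384 = 2.9924.
Bound = exp(−2.9924) = 0.05017.

0.0502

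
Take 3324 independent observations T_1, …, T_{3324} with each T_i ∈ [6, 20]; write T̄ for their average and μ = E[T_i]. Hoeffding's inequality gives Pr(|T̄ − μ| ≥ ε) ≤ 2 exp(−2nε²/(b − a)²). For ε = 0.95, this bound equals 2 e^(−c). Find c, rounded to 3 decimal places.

c = 2nε²/(b − a)² = 2·3324·0.95² / 14² = 30.6113.

30.611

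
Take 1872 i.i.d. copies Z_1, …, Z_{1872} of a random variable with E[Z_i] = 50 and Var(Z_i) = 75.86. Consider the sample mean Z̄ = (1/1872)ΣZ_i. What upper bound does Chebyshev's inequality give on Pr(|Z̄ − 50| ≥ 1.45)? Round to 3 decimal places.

Var(Z̄) = Var(Z_i)/n = 75.86/1872 = 0.040524.
Chebyshev: Pr(|Z̄ − 50| ≥ 1.45) ≤ Var(Z̄)/(1.45)² = 75.86/(1872·1.45²) = 0.0193.

0.019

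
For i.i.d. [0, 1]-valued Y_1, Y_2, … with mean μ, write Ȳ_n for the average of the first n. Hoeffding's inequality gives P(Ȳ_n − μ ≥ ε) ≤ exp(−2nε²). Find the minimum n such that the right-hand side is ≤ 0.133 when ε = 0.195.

27

Require exp(−2nε²) ≤ 0.133, i.e. 2nε² ≥ ln(1/0.133) = 2.017406.
So n ≥ 2.017406 / (2·0.195²) = 26.527.
The smallest integer n is 27.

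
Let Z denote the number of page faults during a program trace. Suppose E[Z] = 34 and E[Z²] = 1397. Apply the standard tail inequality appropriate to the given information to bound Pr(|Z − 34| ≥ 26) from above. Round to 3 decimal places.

0.357

The first two moments determine the variance, so Chebyshev's inequality is the sharpest standard bound available.
Var(Z) = E[Z²] − (E[Z])² = 1397 − 1156 = 241.
Chebyshev's inequality: Pr(|Z − μ| ≥ t) ≤ Var(Z)/t² = 241/676 = 0.3565.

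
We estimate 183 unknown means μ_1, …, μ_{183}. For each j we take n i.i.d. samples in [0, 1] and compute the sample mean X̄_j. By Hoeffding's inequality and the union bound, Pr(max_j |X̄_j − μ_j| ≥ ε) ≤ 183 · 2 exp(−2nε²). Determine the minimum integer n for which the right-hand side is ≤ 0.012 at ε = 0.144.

249

Need 2·183·exp(−2nε²) ≤ 0.012, i.e. exp(−2nε²) ≤ 0.012/366.
So 2nε² ≥ ln(366/0.012) = 10.325482.
Hence n ≥ 10.325482/(2·0.144²) = 248.975.
The smallest integer n is 249.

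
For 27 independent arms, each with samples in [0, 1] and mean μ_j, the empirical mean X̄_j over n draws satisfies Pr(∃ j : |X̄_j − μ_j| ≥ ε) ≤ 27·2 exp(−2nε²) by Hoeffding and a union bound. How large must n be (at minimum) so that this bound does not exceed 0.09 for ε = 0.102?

308

Need 2·27·exp(−2nε²) ≤ 0.09, i.e. exp(−2nε²) ≤ 0.09/54.
So 2nε² ≥ ln(54/0.09) = 6.396930.
Hence n ≥ 6.396930/(2·0.102²) = 307.426.
The smallest integer n is 308.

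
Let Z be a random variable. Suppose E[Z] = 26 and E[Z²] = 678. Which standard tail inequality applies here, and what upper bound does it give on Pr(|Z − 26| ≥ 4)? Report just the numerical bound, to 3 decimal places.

0.125

The first two moments determine the variance, so Chebyshev's inequality is the sharpest standard bound available.
Var(Z) = E[Z²] − (E[Z])² = 678 − 676 = 2.
Chebyshev's inequality: Pr(|Z − μ| ≥ t) ≤ Var(Z)/t² = 2/16 = 0.1250.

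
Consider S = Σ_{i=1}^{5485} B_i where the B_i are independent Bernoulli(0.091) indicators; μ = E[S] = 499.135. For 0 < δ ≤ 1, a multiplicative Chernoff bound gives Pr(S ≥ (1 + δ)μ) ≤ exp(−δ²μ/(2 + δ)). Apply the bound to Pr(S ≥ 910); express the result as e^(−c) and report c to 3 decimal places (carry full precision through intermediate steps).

119.797

Write 910 = (1 + δ)μ, so δ = 910/499.135 − 1 = 0.8231541…
Then the exponent is δ²μ/(2 + δ) = (910 − μ)² / (μ·(2 + δ)) = 119.796931.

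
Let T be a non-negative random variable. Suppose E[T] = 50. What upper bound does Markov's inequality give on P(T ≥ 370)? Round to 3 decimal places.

Markov's inequality: for a non-negative random variable, P(T ≥ a) ≤ E[T]/a.
Here E[T] = 50 and a = 370, so the bound is 50/370 = 0.1351.

0.135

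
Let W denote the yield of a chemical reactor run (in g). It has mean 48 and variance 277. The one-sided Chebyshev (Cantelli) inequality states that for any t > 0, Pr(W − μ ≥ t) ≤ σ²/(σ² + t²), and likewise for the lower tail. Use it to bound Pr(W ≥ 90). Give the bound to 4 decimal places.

Here σ² = 277 and t = 42, so σ² + t² = 2041.
Cantelli's bound: 277/2041 = 0.1357.

0.1357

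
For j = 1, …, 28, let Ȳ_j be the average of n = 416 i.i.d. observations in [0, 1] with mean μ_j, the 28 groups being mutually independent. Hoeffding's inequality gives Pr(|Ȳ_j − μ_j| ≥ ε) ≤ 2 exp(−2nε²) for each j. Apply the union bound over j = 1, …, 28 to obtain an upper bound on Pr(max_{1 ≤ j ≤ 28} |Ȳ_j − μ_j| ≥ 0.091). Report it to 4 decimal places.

0.0570

Per-experiment Hoeffding bound: 2·exp(−2·416·0.091²) = 2·exp(−6.88979) = 0.0020363.
Union bound over 28 events: 28·0.0020363 = 0.05702.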